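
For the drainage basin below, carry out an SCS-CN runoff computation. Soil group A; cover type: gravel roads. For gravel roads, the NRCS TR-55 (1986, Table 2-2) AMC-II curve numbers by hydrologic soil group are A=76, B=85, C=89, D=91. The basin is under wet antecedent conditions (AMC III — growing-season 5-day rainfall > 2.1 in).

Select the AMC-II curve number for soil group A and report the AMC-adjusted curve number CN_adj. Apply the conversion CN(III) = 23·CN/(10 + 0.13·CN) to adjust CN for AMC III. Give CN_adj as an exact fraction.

NRCS table: gravel roads, soil group A → CN(II) = 76
CN(III) from CN(II)=76: (23·76)/(10 + 0.13·76) = 43700/497 ≈ 87.928

CN_adj = 43700/497 ≈ 87.928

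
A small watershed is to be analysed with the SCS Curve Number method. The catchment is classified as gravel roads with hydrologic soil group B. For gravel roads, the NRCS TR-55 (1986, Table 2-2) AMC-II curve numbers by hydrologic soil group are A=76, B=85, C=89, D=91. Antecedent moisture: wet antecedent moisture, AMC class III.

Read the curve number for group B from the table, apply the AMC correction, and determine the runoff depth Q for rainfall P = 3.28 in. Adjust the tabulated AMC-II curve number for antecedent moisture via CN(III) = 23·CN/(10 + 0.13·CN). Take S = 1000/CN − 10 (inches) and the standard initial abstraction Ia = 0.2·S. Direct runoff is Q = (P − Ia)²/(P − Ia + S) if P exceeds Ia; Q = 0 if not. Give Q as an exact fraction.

NRCS table: gravel roads, soil group B → CN(II) = 85
Adjust CN=85 to AMC III: 23·85/(10 + 0.13·85) → 1955 ÷ (421/20) = 39100/421 ≈ 92.874
S = 1000/(39100/421) − 10 = 300/391 in ≈ 0.767 in
Ia = 0.2·(300/391) = 60/391 in ≈ 0.153 in
P − Ia = 3.280 − 0.153 = 30562/9775 ≈ 3.127 in (> 0, runoff occurs)
Q: (30562/9775)² ÷ (38062/9775) = 467017922/186028025 in (≈ 2.510 in)

Q = 467017922/186028025 in ≈ 2.510 in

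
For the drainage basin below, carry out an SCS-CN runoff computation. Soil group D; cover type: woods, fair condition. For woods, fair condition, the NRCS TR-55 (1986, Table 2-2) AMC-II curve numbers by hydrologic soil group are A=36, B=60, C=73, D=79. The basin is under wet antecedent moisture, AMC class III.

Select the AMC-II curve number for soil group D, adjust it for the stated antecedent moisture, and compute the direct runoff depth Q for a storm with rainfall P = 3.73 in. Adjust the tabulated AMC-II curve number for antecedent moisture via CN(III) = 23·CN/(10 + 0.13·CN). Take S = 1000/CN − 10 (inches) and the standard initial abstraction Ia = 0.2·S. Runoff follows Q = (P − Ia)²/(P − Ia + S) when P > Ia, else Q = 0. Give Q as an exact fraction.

NRCS table: woods, fair condition, soil group D → CN(II) = 79
Wet (AMC III): CN(III) = 23·79/(10 + 0.13·79) = 1817/(2027/100) = 181700/2027 ≈ 89.640
Retention S: 1000/CN − 10 with CN=89.640 → S = 2100/1817 ≈ 1.156 in
Initial abstraction Ia = S/5 = (2100/1817)/5 = 420/1817 ≈ 0.231 in
Excess rainfall: 3.730 − 0.231 = 3.499 in; P > Ia so Q > 0
Q: (635741/181700)² ÷ (845741/181700) = 404166619081/153671139700 in (≈ 2.630 in)

Q = 404166619081/153671139700 in ≈ 2.630 in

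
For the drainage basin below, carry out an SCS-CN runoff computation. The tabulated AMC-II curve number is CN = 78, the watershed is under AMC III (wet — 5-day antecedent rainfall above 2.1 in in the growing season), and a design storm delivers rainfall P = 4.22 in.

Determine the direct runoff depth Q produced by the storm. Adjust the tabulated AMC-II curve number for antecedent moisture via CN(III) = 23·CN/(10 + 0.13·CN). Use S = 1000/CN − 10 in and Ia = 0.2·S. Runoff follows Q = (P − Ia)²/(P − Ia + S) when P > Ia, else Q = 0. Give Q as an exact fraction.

Adjust CN=78 to AMC III: 23·78/(10 + 0.13·78) → 1794 ÷ (1007/50) = 89700/1007 ≈ 89.076
Max retention: S = 1000/(89700/1007) − 10 = 1100/897 in (≈ 1.226 in)
Initial abstraction Ia = S/5 = (1100/897)/5 = 220/897 ≈ 0.245 in
Excess rainfall: 4.220 − 0.245 = 3.975 in; P > Ia so Q > 0
Q: (178267/44850)² ÷ (233267/44850) = 31779123289/10462024950 in (≈ 3.038 in)

Q = 31779123289/10462024950 in ≈ 3.038 in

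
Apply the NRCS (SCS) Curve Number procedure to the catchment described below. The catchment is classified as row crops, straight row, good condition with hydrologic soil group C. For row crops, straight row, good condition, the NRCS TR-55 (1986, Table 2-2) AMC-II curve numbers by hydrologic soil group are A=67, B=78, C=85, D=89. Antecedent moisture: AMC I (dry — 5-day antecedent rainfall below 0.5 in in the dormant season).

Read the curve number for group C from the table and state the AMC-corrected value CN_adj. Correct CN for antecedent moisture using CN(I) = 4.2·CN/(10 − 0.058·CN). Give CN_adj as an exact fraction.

NRCS table: row crops, straight row, good condition, soil group C → CN(II) = 85
CN(I) from CN(II)=85: (4.2·85)/(10 − 0.058·85) = 11900/169 ≈ 70.414

CN_adj = 11900/169 ≈ 70.414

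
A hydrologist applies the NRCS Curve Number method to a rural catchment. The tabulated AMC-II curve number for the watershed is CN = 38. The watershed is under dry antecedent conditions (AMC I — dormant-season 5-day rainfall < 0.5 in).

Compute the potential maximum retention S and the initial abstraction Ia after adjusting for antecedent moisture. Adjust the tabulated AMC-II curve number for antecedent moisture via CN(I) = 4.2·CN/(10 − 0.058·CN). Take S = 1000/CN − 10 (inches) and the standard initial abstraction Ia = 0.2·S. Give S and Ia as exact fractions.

S = 15500/399 in ≈ 38.847 in; Ia = 3100/399 in ≈ 7.769 in

Adjust CN=38 to AMC I: 4.2·38/(10 − 0.058·38) → (798/5) ÷ (1949/250) = 39900/1949 ≈ 20.472
Max retention: S = 1000/(39900/1949) − 10 = 15500/399 in (≈ 38.847 in)
Ia = 0.2·(15500/399) = 3100/399 in ≈ 7.769 in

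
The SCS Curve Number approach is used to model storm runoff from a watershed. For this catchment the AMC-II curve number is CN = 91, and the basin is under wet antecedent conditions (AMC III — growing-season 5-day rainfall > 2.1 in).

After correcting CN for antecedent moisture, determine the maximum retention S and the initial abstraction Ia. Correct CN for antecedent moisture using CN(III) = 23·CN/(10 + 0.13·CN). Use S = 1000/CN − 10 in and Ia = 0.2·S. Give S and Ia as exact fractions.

S = 900/2093 in ≈ 0.430 in; Ia = 180/2093 in ≈ 0.086 in

CN(III) from CN(II)=91: (23·91)/(10 + 0.13·91) = 209300/2183 ≈ 95.877
S = 1000/(209300/2183) − 10 = 900/2093 in ≈ 0.430 in
Ia = 0.2S: 0.2·0.430 = 0.086 in (exactly 180/2093)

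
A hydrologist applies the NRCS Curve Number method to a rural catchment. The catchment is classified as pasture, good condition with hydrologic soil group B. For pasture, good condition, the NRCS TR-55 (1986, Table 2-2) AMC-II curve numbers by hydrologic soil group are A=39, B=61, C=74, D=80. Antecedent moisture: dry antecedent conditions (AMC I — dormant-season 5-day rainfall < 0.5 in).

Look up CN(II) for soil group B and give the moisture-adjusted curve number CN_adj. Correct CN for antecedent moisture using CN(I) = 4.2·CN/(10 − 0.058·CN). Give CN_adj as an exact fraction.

NRCS table: pasture, good condition, soil group B → CN(II) = 61
Dry (AMC I): CN(I) = 4.2·61/(10 − 0.058·61) = (1281/5)/(3231/500) = 42700/1077 ≈ 39.647

CN_adj = 42700/1077 ≈ 39.647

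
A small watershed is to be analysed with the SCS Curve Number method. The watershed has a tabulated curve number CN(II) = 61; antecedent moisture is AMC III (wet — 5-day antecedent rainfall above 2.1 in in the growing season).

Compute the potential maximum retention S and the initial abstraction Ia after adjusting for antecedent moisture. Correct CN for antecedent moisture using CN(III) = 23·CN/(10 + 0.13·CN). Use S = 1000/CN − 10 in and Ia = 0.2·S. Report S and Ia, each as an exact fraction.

CN(III) from CN(II)=61: (23·61)/(10 + 0.13·61) = 140300/1793 ≈ 78.249
S = 1000/(140300/1793) − 10 = 3900/1403 in ≈ 2.780 in
Initial abstraction Ia = S/5 = (3900/1403)/5 = 780/1403 ≈ 0.556 in

S = 3900/1403 in ≈ 2.780 in; Ia = 780/1403 in ≈ 0.556 in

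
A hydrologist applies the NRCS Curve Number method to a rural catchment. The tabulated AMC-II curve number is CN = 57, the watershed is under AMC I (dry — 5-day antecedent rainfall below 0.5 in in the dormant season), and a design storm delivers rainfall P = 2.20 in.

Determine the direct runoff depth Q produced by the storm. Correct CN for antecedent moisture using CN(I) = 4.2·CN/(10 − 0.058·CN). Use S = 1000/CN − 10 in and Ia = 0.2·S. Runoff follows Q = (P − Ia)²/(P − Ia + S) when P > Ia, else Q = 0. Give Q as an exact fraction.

Q = 0 in ≈ 0.000 in

CN(I) from CN(II)=57: (4.2·57)/(10 − 0.058·57) = 119700/3347 ≈ 35.763
Retention S: 1000/CN − 10 with CN=35.763 → S = 21500/1197 ≈ 17.962 in
Ia = 0.2·(21500/1197) = 4300/1197 in ≈ 3.592 in
P = 2.200 ≤ Ia = 3.592 in: entire storm abstracted, Q = 0.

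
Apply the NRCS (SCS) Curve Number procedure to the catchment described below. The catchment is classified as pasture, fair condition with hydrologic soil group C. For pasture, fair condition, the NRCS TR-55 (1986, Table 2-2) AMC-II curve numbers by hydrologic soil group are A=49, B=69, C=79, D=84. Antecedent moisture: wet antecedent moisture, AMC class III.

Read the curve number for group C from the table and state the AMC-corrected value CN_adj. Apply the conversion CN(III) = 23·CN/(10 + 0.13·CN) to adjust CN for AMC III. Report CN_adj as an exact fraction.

NRCS table: pasture, fair condition, soil group C → CN(II) = 79
Adjust CN=79 to AMC III: 23·79/(10 + 0.13·79) → 1817 ÷ (2027/100) = 181700/2027 ≈ 89.640

CN_adj = 181700/2027 ≈ 89.640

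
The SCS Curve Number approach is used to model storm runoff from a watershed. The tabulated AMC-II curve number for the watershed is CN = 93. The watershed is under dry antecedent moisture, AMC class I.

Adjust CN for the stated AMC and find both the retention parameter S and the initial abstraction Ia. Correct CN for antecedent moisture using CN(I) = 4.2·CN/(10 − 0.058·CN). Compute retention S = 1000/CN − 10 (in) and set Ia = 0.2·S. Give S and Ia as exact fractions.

S = 500/279 in ≈ 1.792 in; Ia = 100/279 in ≈ 0.358 in

CN(I) from CN(II)=93: (4.2·93)/(10 − 0.058·93) = 27900/329 ≈ 84.802
Max retention: S = 1000/(27900/329) − 10 = 500/279 in (≈ 1.792 in)
Ia = 0.2S: 0.2·1.792 = 0.358 in (exactly 100/279)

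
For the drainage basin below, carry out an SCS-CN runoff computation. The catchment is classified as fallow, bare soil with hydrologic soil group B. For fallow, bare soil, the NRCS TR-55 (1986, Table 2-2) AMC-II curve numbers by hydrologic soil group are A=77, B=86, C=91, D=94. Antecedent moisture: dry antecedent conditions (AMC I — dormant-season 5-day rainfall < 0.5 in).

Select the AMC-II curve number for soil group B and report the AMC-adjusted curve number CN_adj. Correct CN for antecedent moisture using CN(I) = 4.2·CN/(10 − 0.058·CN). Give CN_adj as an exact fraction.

CN_adj = 12900/179 ≈ 72.067

NRCS table: fallow, bare soil, soil group B → CN(II) = 86
CN(I) from CN(II)=86: (4.2·86)/(10 − 0.058·86) = 12900/179 ≈ 72.067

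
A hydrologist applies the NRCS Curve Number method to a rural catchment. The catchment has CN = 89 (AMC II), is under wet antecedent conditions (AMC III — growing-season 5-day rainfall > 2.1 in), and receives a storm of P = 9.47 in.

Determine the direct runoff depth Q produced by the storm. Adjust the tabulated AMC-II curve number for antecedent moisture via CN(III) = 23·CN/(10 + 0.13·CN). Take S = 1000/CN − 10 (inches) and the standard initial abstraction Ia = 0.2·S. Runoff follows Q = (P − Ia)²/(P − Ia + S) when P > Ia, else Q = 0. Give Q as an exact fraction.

Q = 3673006747081/414826392300 in ≈ 8.854 in

Adjust CN=89 to AMC III: 23·89/(10 + 0.13·89) → 2047 ÷ (2157/100) = 204700/2157 ≈ 94.900
Retention S: 1000/CN − 10 with CN=94.900 → S = 1100/2047 ≈ 0.537 in
Ia = 0.2·(1100/2047) = 220/2047 in ≈ 0.107 in
Excess rainfall: 9.470 − 0.107 = 9.363 in; P > Ia so Q > 0
Runoff Q = (P−Ia)²/(P−Ia+S) = (9.363)²/(9.363+0.537) = 3673006747081/414826392300 ≈ 8.854 in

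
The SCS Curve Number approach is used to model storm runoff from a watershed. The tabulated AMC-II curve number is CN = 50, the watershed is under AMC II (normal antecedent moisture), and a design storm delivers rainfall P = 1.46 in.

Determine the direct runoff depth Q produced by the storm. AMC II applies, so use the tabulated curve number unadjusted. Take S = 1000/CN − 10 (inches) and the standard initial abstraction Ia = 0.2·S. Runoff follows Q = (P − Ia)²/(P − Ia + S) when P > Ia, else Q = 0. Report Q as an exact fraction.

Q = 0 in ≈ 0.000 in

AMC II — tabulated CN = 50 applies directly.
Retention S: 1000/CN − 10 with CN=50.000 → S = 10 ≈ 10.000 in
Ia = 0.2·10 = 2 in ≈ 2.000 in
P = 1.460 ≤ Ia = 2.000 in: entire storm abstracted, Q = 0.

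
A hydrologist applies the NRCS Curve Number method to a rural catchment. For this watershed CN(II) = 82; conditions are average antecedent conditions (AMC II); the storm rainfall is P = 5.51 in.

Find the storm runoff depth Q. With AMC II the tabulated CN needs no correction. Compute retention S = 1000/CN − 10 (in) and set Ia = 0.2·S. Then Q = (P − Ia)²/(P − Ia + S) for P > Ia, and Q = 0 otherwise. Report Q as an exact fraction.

Q = 432265681/122143100 in ≈ 3.539 in

CN(II) = 82; AMC II needs no correction.
S = 1000/82 − 10 = 90/41 in ≈ 2.195 in
Ia = 0.2S: 0.2·2.195 = 0.439 in (exactly 18/41)
Excess rainfall: 5.510 − 0.439 = 5.071 in; P > Ia so Q > 0
Runoff Q = (P−Ia)²/(P−Ia+S) = (5.071)²/(5.071+2.195) = 432265681/122143100 ≈ 3.539 in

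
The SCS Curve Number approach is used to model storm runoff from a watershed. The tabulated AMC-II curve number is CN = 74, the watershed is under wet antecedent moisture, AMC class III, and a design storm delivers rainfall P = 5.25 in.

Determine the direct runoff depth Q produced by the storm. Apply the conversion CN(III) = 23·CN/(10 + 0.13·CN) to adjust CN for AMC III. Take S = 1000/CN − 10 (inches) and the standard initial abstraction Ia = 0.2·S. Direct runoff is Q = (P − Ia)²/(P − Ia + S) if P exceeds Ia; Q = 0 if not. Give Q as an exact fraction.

Wet (AMC III): CN(III) = 23·74/(10 + 0.13·74) = 1702/(981/50) = 85100/981 ≈ 86.748
Max retention: S = 1000/(85100/981) − 10 = 1300/851 in (≈ 1.528 in)
Ia = 0.2S: 0.2·1.528 = 0.306 in (exactly 260/851)
Since P=5.250 > Ia=0.306: effective rainfall P−Ia = 16831/3404 in
Runoff Q = (P−Ia)²/(P−Ia+S) = (4.944)²/(4.944+1.528) = 283282561/74993524 ≈ 3.777 in

Q = 283282561/74993524 in ≈ 3.777 in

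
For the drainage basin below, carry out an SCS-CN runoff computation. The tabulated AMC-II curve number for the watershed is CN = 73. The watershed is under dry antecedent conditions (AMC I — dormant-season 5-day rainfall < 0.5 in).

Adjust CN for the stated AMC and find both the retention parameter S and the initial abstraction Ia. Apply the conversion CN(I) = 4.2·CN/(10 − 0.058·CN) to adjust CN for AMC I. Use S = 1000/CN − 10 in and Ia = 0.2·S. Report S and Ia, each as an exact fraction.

Adjust CN=73 to AMC I: 4.2·73/(10 − 0.058·73) → (1533/5) ÷ (2883/500) = 51100/961 ≈ 53.174
Retention S: 1000/CN − 10 with CN=53.174 → S = 4500/511 ≈ 8.806 in
Ia = 0.2·(4500/511) = 900/511 in ≈ 1.761 in

S = 4500/511 in ≈ 8.806 in; Ia = 900/511 in ≈ 1.761 in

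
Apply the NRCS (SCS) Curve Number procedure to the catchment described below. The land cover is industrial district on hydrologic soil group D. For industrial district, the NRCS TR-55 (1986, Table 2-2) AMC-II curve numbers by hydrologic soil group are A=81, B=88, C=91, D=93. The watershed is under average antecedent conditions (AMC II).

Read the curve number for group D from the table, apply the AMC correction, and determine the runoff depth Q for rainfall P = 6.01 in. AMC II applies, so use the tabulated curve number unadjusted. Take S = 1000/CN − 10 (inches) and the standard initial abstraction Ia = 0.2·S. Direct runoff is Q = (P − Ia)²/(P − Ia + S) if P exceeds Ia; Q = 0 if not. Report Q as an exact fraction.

Q = 2969487049/571884900 in ≈ 5.192 in

NRCS table: industrial district, soil group D → CN(II) = 93
CN(II) = 93; AMC II needs no correction.
Retention S: 1000/CN − 10 with CN=93.000 → S = 70/93 ≈ 0.753 in
Ia = 0.2S: 0.2·0.753 = 0.151 in (exactly 14/93)
Excess rainfall: 6.010 − 0.151 = 5.859 in; P > Ia so Q > 0
Runoff Q = (P−Ia)²/(P−Ia+S) = (5.859)²/(5.859+0.753) = 2969487049/571884900 ≈ 5.192 in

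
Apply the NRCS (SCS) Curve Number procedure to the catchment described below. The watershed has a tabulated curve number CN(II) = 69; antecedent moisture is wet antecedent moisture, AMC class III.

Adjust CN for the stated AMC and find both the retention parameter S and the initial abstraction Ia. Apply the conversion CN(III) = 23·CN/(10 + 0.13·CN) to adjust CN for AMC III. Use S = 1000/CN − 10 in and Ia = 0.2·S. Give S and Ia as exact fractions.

Wet (AMC III): CN(III) = 23·69/(10 + 0.13·69) = 1587/(1897/100) = 158700/1897 ≈ 83.658
Max retention: S = 1000/(158700/1897) − 10 = 3100/1587 in (≈ 1.953 in)
Ia = 0.2·(3100/1587) = 620/1587 in ≈ 0.391 in

S = 3100/1587 in ≈ 1.953 in; Ia = 620/1587 in ≈ 0.391 in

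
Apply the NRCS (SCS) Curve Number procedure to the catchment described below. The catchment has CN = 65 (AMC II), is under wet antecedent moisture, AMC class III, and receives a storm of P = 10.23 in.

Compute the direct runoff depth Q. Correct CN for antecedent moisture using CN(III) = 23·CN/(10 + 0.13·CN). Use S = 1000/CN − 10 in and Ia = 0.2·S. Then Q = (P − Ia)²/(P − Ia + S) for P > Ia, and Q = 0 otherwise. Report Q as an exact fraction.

Q = 85192183129/10820122300 in ≈ 7.873 in

CN(III) from CN(II)=65: (23·65)/(10 + 0.13·65) = 29900/369 ≈ 81.030
S = 1000/(29900/369) − 10 = 700/299 in ≈ 2.341 in
Ia = 0.2S: 0.2·2.341 = 0.468 in (exactly 140/299)
Excess rainfall: 10.230 − 0.468 = 9.762 in; P > Ia so Q > 0
Q: (291877/29900)² ÷ (361877/29900) = 85192183129/10820122300 in (≈ 7.873 in)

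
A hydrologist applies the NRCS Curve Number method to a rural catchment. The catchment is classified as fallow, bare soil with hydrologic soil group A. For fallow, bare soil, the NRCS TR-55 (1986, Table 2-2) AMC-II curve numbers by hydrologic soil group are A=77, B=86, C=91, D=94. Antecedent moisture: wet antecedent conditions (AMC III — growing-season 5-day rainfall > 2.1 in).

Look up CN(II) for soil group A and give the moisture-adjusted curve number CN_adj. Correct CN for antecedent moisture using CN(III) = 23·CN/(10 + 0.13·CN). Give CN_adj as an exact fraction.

NRCS table: fallow, bare soil, soil group A → CN(II) = 77
Adjust CN=77 to AMC III: 23·77/(10 + 0.13·77) → 1771 ÷ (2001/100) = 7700/87 ≈ 88.506

CN_adj = 7700/87 ≈ 88.506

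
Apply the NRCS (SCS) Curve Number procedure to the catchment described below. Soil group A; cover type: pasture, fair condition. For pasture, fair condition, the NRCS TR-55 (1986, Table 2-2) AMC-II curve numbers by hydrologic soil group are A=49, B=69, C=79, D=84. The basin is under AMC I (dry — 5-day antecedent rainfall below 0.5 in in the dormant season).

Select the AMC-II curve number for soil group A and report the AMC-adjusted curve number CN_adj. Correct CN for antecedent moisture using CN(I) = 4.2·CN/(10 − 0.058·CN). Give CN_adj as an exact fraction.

NRCS table: pasture, fair condition, soil group A → CN(II) = 49
CN(I) from CN(II)=49: (4.2·49)/(10 − 0.058·49) = 34300/1193 ≈ 28.751

CN_adj = 34300/1193 ≈ 28.751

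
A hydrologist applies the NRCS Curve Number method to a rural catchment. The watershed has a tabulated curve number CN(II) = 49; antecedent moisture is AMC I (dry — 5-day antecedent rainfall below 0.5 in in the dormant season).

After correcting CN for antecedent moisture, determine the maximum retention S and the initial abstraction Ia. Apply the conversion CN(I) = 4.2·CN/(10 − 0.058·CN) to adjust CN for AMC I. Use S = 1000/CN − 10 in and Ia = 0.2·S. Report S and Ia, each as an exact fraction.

Dry (AMC I): CN(I) = 4.2·49/(10 − 0.058·49) = (1029/5)/(3579/500) = 34300/1193 ≈ 28.751
S = 1000/(34300/1193) − 10 = 8500/343 in ≈ 24.781 in
Ia = 0.2·(8500/343) = 1700/343 in ≈ 4.956 in

S = 8500/343 in ≈ 24.781 in; Ia = 1700/343 in ≈ 4.956 in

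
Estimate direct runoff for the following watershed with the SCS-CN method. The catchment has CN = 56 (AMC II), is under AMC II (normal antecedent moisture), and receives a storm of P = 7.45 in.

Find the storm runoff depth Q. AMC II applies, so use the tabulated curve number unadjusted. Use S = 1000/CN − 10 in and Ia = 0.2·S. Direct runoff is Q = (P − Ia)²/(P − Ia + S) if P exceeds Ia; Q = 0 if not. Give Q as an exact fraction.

Q = 677329/269220 in ≈ 2.516 in

Average conditions: CN = 56 (no AMC adjustment).
Retention S: 1000/CN − 10 with CN=56.000 → S = 55/7 ≈ 7.857 in
Initial abstraction Ia = S/5 = (55/7)/5 = 11/7 ≈ 1.571 in
Since P=7.450 > Ia=1.571: effective rainfall P−Ia = 823/140 in
Runoff Q = (P−Ia)²/(P−Ia+S) = (5.879)²/(5.879+7.857) = 677329/269220 ≈ 2.516 in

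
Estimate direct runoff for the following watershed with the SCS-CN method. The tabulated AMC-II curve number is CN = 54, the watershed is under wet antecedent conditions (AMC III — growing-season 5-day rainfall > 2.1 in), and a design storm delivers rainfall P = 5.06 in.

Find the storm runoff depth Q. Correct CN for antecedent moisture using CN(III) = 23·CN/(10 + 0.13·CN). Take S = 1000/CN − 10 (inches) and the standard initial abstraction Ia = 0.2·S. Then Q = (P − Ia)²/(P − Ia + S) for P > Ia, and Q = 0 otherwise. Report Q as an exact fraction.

Adjust CN=54 to AMC III: 23·54/(10 + 0.13·54) → 1242 ÷ (851/50) = 2700/37 ≈ 72.973
Max retention: S = 1000/(2700/37) − 10 = 100/27 in (≈ 3.704 in)
Ia = 0.2·(100/27) = 20/27 in ≈ 0.741 in
Since P=5.060 > Ia=0.741: effective rainfall P−Ia = 5831/1350 in
Runoff Q = (P−Ia)²/(P−Ia+S) = (4.319)²/(4.319+3.704) = 34000561/14621850 ≈ 2.325 in

Q = 34000561/14621850 in ≈ 2.325 in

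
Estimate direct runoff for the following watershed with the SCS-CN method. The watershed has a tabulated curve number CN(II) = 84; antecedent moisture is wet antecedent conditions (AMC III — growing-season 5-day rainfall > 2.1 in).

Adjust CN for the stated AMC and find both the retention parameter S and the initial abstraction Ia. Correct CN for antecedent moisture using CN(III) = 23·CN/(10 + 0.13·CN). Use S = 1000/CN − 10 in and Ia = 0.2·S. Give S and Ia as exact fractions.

Adjust CN=84 to AMC III: 23·84/(10 + 0.13·84) → 1932 ÷ (523/25) = 48300/523 ≈ 92.352
S = 1000/(48300/523) − 10 = 400/483 in ≈ 0.828 in
Ia = 0.2S: 0.2·0.828 = 0.166 in (exactly 80/483)

S = 400/483 in ≈ 0.828 in; Ia = 80/483 in ≈ 0.166 in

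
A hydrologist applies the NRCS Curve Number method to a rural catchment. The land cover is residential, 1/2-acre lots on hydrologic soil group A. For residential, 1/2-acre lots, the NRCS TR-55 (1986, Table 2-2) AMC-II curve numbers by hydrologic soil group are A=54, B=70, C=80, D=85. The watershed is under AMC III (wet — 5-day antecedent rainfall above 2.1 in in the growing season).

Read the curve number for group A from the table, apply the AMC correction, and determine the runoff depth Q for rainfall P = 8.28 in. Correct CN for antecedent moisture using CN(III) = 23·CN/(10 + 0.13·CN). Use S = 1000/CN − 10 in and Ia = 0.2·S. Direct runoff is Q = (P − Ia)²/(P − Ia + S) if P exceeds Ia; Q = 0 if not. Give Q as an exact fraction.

NRCS table: residential, 1/2-acre lots, soil group A → CN(II) = 54
Wet (AMC III): CN(III) = 23·54/(10 + 0.13·54) = 1242/(851/50) = 2700/37 ≈ 72.973
S = 1000/(2700/37) − 10 = 100/27 in ≈ 3.704 in
Initial abstraction Ia = S/5 = (100/27)/5 = 20/27 ≈ 0.741 in
Since P=8.280 > Ia=0.741: effective rainfall P−Ia = 5089/675 in
Q: (5089/675)² ÷ (7589/675) = 25897921/5122575 in (≈ 5.056 in)

Q = 25897921/5122575 in ≈ 5.056 in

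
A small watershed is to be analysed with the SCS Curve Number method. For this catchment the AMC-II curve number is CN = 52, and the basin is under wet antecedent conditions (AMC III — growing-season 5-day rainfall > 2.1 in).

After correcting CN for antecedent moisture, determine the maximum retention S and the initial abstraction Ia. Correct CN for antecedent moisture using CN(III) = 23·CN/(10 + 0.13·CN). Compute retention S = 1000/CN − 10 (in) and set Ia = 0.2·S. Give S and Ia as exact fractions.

CN(III) from CN(II)=52: (23·52)/(10 + 0.13·52) = 29900/419 ≈ 71.360
S = 1000/(29900/419) − 10 = 1200/299 in ≈ 4.013 in
Ia = 0.2·(1200/299) = 240/299 in ≈ 0.803 in

S = 1200/299 in ≈ 4.013 in; Ia = 240/299 in ≈ 0.803 in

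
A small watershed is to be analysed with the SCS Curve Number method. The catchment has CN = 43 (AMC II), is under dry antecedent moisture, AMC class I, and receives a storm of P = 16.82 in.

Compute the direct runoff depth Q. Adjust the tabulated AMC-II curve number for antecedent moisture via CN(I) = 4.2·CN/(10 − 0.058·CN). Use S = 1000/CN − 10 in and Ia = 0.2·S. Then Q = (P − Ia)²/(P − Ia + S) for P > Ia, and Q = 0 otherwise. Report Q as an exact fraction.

CN(I) from CN(II)=43: (4.2·43)/(10 − 0.058·43) = 30100/1251 ≈ 24.061
S = 1000/(30100/1251) − 10 = 9500/301 in ≈ 31.561 in
Ia = 0.2S: 0.2·31.561 = 6.312 in (exactly 1900/301)
P − Ia = 16.820 − 6.312 = 158141/15050 ≈ 10.508 in (> 0, runoff occurs)
Q: (158141/15050)² ÷ (633141/15050) = 25008575881/9528772050 in (≈ 2.625 in)

Q = 25008575881/9528772050 in ≈ 2.625 in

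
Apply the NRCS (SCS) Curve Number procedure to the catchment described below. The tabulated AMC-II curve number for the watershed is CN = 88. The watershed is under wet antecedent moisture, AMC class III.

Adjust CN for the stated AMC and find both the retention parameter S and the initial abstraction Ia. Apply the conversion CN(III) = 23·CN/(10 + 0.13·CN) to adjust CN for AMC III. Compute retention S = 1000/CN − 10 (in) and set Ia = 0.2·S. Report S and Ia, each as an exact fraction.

CN(III) from CN(II)=88: (23·88)/(10 + 0.13·88) = 6325/67 ≈ 94.403
Max retention: S = 1000/(6325/67) − 10 = 150/253 in (≈ 0.593 in)
Initial abstraction Ia = S/5 = (150/253)/5 = 30/253 ≈ 0.119 in

S = 150/253 in ≈ 0.593 in; Ia = 30/253 in ≈ 0.119 in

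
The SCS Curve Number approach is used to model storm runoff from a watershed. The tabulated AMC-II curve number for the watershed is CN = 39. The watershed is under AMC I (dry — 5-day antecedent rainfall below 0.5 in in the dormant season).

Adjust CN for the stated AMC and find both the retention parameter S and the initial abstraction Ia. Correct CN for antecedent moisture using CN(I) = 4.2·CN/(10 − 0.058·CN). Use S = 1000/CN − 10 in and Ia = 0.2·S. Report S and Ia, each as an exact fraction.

Adjust CN=39 to AMC I: 4.2·39/(10 − 0.058·39) → (819/5) ÷ (3869/500) = 81900/3869 ≈ 21.168
Retention S: 1000/CN − 10 with CN=21.168 → S = 30500/819 ≈ 37.241 in
Ia = 0.2S: 0.2·37.241 = 7.448 in (exactly 6100/819)

S = 30500/819 in ≈ 37.241 in; Ia = 6100/819 in ≈ 7.448 in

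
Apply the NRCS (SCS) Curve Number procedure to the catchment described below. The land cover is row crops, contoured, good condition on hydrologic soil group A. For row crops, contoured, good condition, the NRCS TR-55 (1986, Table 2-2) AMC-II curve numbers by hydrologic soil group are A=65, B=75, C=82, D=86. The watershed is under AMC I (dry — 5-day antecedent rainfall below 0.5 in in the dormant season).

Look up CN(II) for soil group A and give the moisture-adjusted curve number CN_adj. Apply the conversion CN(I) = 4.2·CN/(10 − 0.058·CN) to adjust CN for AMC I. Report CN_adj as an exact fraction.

NRCS table: row crops, contoured, good condition, soil group A → CN(II) = 65
CN(I) from CN(II)=65: (4.2·65)/(10 − 0.058·65) = 3900/89 ≈ 43.820

CN_adj = 3900/89 ≈ 43.820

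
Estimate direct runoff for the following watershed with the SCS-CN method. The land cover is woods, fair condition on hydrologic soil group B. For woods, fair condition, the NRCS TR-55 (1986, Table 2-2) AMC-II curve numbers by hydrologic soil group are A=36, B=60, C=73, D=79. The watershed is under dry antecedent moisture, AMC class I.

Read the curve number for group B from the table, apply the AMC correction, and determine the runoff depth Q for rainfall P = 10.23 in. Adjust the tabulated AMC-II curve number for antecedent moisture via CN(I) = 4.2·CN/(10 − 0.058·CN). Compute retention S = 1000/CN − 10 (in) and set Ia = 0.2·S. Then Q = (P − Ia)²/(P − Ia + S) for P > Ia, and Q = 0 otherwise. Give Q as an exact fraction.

NRCS table: woods, fair condition, soil group B → CN(II) = 60
CN(I) from CN(II)=60: (4.2·60)/(10 − 0.058·60) = 6300/163 ≈ 38.650
Max retention: S = 1000/(6300/163) − 10 = 1000/63 in (≈ 15.873 in)
Ia = 0.2S: 0.2·15.873 = 3.175 in (exactly 200/63)
Since P=10.230 > Ia=3.175: effective rainfall P−Ia = 44449/6300 in
Q = (44449/6300)²/((44449/6300) + 1000/63) = (1975713601/39690000)/(144449/6300) = 1975713601/910028700 in ≈ 2.171 in

Q = 1975713601/910028700 in ≈ 2.171 in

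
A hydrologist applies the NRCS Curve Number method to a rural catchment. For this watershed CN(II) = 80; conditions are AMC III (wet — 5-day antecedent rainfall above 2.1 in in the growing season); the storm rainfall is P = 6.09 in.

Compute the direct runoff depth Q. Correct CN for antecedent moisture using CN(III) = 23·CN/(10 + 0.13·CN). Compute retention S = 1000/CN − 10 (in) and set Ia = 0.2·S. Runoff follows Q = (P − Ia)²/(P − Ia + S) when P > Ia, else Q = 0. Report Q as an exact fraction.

Adjust CN=80 to AMC III: 23·80/(10 + 0.13·80) → 1840 ÷ (102/5) = 4600/51 ≈ 90.196
Max retention: S = 1000/(4600/51) − 10 = 25/23 in (≈ 1.087 in)
Initial abstraction Ia = S/5 = (25/23)/5 = 5/23 ≈ 0.217 in
Excess rainfall: 6.090 − 0.217 = 5.873 in; P > Ia so Q > 0
Q = (13507/2300)²/((13507/2300) + 25/23) = (182439049/5290000)/(16007/2300) = 182439049/36816100 in ≈ 4.955 in

Q = 182439049/36816100 in ≈ 4.955 in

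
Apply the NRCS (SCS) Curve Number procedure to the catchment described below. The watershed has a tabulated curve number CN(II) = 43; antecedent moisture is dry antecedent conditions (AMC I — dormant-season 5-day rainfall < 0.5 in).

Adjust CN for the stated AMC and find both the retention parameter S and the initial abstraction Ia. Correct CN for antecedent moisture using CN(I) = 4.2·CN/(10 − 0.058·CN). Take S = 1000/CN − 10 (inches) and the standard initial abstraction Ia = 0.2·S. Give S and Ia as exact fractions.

S = 9500/301 in ≈ 31.561 in; Ia = 1900/301 in ≈ 6.312 in

CN(I) from CN(II)=43: (4.2·43)/(10 − 0.058·43) = 30100/1251 ≈ 24.061
Retention S: 1000/CN − 10 with CN=24.061 → S = 9500/301 ≈ 31.561 in
Ia = 0.2S: 0.2·31.561 = 6.312 in (exactly 1900/301)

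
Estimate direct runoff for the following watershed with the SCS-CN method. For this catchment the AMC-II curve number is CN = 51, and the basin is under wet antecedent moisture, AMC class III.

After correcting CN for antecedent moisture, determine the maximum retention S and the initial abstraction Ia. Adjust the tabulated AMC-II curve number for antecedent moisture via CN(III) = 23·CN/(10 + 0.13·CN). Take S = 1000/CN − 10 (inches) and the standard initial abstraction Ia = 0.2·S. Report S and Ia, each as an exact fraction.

CN(III) from CN(II)=51: (23·51)/(10 + 0.13·51) = 117300/1663 ≈ 70.535
S = 1000/(117300/1663) − 10 = 4900/1173 in ≈ 4.177 in
Ia = 0.2·(4900/1173) = 980/1173 in ≈ 0.835 in

S = 4900/1173 in ≈ 4.177 in; Ia = 980/1173 in ≈ 0.835 in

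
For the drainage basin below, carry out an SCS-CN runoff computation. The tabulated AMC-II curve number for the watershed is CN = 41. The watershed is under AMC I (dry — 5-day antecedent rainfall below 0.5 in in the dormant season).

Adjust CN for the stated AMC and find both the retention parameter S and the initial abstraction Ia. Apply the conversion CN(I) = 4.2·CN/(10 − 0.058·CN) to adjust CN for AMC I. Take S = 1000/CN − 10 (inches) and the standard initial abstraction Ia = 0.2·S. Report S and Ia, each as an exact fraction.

S = 29500/861 in ≈ 34.262 in; Ia = 5900/861 in ≈ 6.852 in

Dry (AMC I): CN(I) = 4.2·41/(10 − 0.058·41) = (861/5)/(3811/500) = 86100/3811 ≈ 22.592
Max retention: S = 1000/(86100/3811) − 10 = 29500/861 in (≈ 34.262 in)
Initial abstraction Ia = S/5 = (29500/861)/5 = 5900/861 ≈ 6.852 in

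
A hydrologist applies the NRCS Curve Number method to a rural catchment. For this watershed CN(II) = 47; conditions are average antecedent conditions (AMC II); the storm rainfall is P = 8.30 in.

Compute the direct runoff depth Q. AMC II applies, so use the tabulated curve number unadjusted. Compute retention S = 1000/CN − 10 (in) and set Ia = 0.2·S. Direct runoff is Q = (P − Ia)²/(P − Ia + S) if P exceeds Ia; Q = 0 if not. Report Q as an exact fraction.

CN(II) = 47; AMC II needs no correction.
Retention S: 1000/CN − 10 with CN=47.000 → S = 530/47 ≈ 11.277 in
Ia = 0.2S: 0.2·11.277 = 2.255 in (exactly 106/47)
Excess rainfall: 8.300 − 2.255 = 6.045 in; P > Ia so Q > 0
Runoff Q = (P−Ia)²/(P−Ia+S) = (6.045)²/(6.045+11.277) = 8071281/3826270 ≈ 2.109 in

Q = 8071281/3826270 in ≈ 2.109 in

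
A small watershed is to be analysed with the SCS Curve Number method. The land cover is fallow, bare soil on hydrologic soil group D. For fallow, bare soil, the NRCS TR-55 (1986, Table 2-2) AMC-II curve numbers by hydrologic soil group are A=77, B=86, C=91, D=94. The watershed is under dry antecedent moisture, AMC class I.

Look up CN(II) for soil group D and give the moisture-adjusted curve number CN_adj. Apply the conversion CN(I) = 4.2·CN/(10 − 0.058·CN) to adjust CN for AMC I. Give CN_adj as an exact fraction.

CN_adj = 32900/379 ≈ 86.807

NRCS table: fallow, bare soil, soil group D → CN(II) = 94
Adjust CN=94 to AMC I: 4.2·94/(10 − 0.058·94) → (1974/5) ÷ (1137/250) = 32900/379 ≈ 86.807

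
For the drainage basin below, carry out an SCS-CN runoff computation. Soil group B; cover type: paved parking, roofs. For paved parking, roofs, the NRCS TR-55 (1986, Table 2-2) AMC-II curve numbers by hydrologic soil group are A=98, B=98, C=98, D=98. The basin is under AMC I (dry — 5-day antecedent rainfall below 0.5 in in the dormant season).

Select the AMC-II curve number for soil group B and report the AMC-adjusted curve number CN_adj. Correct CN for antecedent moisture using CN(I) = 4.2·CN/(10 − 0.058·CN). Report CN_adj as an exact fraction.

NRCS table: paved parking, roofs, soil group B → CN(II) = 98
Dry (AMC I): CN(I) = 4.2·98/(10 − 0.058·98) = (2058/5)/(1079/250) = 102900/1079 ≈ 95.366

CN_adj = 102900/1079 ≈ 95.366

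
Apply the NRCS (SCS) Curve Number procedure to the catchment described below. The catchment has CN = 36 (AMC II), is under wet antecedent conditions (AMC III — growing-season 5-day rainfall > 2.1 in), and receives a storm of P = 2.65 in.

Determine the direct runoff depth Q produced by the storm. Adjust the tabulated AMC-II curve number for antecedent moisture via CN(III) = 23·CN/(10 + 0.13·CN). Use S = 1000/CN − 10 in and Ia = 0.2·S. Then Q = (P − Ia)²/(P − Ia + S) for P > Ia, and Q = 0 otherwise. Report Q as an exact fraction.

Adjust CN=36 to AMC III: 23·36/(10 + 0.13·36) → 828 ÷ (367/25) = 20700/367 ≈ 56.403
S = 1000/(20700/367) − 10 = 1600/207 in ≈ 7.729 in
Ia = 0.2·(1600/207) = 320/207 in ≈ 1.546 in
Excess rainfall: 2.650 − 1.546 = 1.104 in; P > Ia so Q > 0
Q: (4571/4140)² ÷ (36571/4140) = 20894041/151403940 in (≈ 0.138 in)

Q = 20894041/151403940 in ≈ 0.138 in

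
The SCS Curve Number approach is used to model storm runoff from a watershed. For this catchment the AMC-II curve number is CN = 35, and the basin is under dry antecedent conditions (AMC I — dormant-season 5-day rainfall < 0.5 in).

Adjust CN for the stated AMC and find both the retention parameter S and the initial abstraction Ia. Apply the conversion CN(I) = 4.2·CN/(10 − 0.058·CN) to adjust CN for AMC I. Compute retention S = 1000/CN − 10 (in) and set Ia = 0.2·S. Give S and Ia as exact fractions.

Adjust CN=35 to AMC I: 4.2·35/(10 − 0.058·35) → 147 ÷ (797/100) = 14700/797 ≈ 18.444
Retention S: 1000/CN − 10 with CN=18.444 → S = 6500/147 ≈ 44.218 in
Initial abstraction Ia = S/5 = (6500/147)/5 = 1300/147 ≈ 8.844 in

S = 6500/147 in ≈ 44.218 in; Ia = 1300/147 in ≈ 8.844 in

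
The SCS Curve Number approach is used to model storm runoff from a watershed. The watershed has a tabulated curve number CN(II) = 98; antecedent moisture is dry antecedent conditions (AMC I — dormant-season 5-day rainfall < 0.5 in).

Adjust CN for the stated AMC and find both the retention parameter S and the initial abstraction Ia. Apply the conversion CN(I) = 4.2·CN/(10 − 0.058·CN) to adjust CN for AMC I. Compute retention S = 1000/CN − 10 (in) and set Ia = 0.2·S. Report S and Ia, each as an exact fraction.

S = 500/1029 in ≈ 0.486 in; Ia = 100/1029 in ≈ 0.097 in

Dry (AMC I): CN(I) = 4.2·98/(10 − 0.058·98) = (2058/5)/(1079/250) = 102900/1079 ≈ 95.366
Retention S: 1000/CN − 10 with CN=95.366 → S = 500/1029 ≈ 0.486 in
Initial abstraction Ia = S/5 = (500/1029)/5 = 100/1029 ≈ 0.097 in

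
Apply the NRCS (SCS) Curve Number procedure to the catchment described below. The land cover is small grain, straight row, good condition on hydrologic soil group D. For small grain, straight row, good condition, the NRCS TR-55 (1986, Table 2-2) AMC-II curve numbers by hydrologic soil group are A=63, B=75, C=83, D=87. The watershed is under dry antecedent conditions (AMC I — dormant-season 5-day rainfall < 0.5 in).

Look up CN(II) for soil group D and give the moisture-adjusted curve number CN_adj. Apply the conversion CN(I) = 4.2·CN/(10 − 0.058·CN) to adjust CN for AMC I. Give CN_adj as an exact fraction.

NRCS table: small grain, straight row, good condition, soil group D → CN(II) = 87
Adjust CN=87 to AMC I: 4.2·87/(10 − 0.058·87) → (1827/5) ÷ (2477/500) = 182700/2477 ≈ 73.759

CN_adj = 182700/2477 ≈ 73.759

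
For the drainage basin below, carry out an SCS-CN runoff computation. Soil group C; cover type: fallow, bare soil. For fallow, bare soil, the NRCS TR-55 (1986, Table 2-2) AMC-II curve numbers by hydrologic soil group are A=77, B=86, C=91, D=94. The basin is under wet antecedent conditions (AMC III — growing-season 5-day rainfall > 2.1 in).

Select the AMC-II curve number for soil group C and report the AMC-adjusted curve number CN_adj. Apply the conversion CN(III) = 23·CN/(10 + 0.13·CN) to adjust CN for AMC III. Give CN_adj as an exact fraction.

NRCS table: fallow, bare soil, soil group C → CN(II) = 91
CN(III) from CN(II)=91: (23·91)/(10 + 0.13·91) = 209300/2183 ≈ 95.877

CN_adj = 209300/2183 ≈ 95.877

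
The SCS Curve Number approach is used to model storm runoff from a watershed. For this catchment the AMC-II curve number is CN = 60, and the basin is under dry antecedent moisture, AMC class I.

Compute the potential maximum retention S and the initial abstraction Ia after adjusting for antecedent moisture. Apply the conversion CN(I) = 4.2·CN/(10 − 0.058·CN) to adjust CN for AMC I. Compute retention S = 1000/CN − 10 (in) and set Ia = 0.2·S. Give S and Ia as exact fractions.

S = 1000/63 in ≈ 15.873 in; Ia = 200/63 in ≈ 3.175 in

CN(I) from CN(II)=60: (4.2·60)/(10 − 0.058·60) = 6300/163 ≈ 38.650
Max retention: S = 1000/(6300/163) − 10 = 1000/63 in (≈ 15.873 in)
Ia = 0.2S: 0.2·15.873 = 3.175 in (exactly 200/63)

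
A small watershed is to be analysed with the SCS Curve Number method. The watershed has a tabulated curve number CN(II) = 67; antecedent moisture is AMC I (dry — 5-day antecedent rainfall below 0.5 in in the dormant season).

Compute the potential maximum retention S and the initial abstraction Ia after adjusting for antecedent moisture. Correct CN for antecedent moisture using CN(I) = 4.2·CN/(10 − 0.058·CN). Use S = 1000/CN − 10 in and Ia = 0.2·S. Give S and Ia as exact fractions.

S = 5500/469 in ≈ 11.727 in; Ia = 1100/469 in ≈ 2.345 in

Dry (AMC I): CN(I) = 4.2·67/(10 − 0.058·67) = (1407/5)/(3057/500) = 46900/1019 ≈ 46.026
S = 1000/(46900/1019) − 10 = 5500/469 in ≈ 11.727 in
Ia = 0.2S: 0.2·11.727 = 2.345 in (exactly 1100/469)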